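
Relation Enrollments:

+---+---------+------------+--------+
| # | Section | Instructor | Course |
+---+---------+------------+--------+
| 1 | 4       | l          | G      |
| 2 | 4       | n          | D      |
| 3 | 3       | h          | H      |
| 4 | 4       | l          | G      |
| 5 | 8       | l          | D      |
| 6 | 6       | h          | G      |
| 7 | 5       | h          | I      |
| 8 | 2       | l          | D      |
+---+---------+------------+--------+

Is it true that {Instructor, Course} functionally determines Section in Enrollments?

No

(Instructor=l, Course=G): rows 1, 4 → Section = 4, 4 ✓
(Instructor=n, Course=D): row 2 → Section = 4 ✓
(Instructor=h, Course=H): row 3 → Section = 3 ✓
(Instructor=l, Course=D): rows 5, 8 → Section takes values {8, 2} — violation
(Instructor=h, Course=G): row 6 → Section = 6 ✓
(Instructor=h, Course=I): row 7 → Section = 5 ✓
Two rows agree on {Instructor, Course} but differ on Section, so {Instructor, Course} -> Section does not hold.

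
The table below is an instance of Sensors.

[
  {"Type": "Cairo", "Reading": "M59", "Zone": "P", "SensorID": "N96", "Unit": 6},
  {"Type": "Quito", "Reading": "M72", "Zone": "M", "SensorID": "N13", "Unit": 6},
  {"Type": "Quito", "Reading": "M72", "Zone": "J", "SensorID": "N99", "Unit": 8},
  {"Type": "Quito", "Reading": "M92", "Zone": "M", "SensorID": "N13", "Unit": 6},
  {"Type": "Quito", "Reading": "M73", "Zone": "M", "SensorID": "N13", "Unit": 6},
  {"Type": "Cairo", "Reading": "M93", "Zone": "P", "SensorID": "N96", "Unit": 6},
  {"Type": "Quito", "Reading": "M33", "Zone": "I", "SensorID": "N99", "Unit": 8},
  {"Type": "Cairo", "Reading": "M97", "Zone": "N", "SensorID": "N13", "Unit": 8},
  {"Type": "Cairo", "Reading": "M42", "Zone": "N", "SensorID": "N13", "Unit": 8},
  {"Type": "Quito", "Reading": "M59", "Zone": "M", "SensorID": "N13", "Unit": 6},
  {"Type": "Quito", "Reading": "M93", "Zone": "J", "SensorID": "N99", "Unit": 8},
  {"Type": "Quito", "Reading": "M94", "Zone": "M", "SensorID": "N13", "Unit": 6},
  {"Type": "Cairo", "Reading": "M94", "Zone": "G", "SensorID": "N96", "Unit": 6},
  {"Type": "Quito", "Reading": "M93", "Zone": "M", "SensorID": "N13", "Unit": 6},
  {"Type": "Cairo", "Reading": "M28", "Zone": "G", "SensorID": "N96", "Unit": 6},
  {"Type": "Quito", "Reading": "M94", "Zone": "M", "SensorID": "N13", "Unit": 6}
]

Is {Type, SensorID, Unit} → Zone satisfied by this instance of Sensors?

(Type=Cairo, SensorID=N96, Unit=6): 4 rows → Zone takes values {P, G} — violation
(Type=Quito, SensorID=N13, Unit=6): 7 rows → Zone = M, M, M, M, M, M, M ✓
(Type=Quito, SensorID=N99, Unit=8): 3 rows → Zone takes values {J, I} — violation
(Type=Cairo, SensorID=N13, Unit=8): 2 rows → Zone = N, N ✓
Two rows agree on {Type, SensorID, Unit} but differ on Zone, so {Type, SensorID, Unit} → Zone does not hold.

No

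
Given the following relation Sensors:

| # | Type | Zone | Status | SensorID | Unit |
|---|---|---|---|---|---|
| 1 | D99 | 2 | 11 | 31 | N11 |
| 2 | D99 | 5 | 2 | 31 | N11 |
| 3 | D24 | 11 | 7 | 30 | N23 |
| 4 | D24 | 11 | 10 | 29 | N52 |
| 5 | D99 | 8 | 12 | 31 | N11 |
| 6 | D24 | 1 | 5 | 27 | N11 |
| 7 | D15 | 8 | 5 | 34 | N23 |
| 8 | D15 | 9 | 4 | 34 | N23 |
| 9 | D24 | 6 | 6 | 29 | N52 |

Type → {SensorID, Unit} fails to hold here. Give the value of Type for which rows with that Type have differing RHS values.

D24

Type=D99: rows 1, 2, 5 → {SensorID,Unit} = (31, N11), (31, N11), (31, N11) ✓
Type=D24: rows 3, 4, 6, 9 → {SensorID,Unit} takes values {(30, N23), (29, N52), (27, N11)} — violation
Type=D15: rows 7, 8 → {SensorID,Unit} = (34, N23), (34, N23) ✓
The only Type value with inconsistent RHS is Type=D24.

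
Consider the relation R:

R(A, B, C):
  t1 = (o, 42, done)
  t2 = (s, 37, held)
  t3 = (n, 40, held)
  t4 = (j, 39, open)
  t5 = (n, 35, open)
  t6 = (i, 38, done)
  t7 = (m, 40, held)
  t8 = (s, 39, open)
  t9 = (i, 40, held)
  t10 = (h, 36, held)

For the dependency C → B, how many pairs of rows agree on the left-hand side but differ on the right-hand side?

10

C=done: violating pairs (1,6) — 1 pair.
C=held: violating pairs (2,3), (2,7), (2,9), (2,10), (3,10), (7,10), (9,10) — 7 pairs.
C=open: violating pairs (4,5), (5,8) — 2 pairs.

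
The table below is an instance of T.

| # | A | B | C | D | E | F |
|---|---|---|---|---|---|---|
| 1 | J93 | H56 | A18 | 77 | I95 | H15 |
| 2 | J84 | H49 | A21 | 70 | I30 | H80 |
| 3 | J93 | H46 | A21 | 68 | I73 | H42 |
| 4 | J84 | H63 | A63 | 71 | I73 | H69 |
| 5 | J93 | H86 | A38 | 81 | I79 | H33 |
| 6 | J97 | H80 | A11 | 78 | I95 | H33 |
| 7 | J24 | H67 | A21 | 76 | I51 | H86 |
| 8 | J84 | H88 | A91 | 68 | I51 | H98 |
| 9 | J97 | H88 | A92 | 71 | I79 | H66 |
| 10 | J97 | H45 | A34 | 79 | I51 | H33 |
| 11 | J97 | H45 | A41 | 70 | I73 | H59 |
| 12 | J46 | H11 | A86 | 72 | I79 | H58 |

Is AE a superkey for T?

All 12 rows have distinct AE values, so AE → (all attributes) holds and AE is a superkey.

Yes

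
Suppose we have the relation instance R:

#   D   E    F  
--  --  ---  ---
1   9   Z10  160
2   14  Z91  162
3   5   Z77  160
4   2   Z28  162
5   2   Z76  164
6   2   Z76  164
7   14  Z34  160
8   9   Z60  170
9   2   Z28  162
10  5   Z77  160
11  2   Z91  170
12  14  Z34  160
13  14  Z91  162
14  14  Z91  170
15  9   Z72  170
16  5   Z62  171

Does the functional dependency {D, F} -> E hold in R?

(D=9, F=160): row 1 → E = Z10 ✓
(D=14, F=162): rows 2, 13 → E = Z91, Z91 ✓
(D=5, F=160): rows 3, 10 → E = Z77, Z77 ✓
(D=2, F=162): rows 4, 9 → E = Z28, Z28 ✓
(D=2, F=164): rows 5, 6 → E = Z76, Z76 ✓
(D=14, F=160): rows 7, 12 → E = Z34, Z34 ✓
(D=9, F=170): rows 8, 15 → E takes values {Z60, Z72} — violation
(D=2, F=170): row 11 → E = Z91 ✓
(D=14, F=170): row 14 → E = Z91 ✓
(D=5, F=171): row 16 → E = Z62 ✓
Two rows agree on {D, F} but differ on E, so {D, F} -> E does not hold.

No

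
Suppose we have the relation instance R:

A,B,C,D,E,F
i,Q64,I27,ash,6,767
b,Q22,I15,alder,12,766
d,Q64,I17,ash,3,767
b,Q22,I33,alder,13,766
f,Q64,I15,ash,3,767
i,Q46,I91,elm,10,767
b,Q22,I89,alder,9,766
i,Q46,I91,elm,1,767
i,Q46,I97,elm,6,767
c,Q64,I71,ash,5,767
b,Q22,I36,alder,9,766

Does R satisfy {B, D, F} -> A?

No

(B=Q64, D=ash, F=767): 4 rows → A takes values {i, d, f, c} — violation
(B=Q22, D=alder, F=766): 4 rows → A = b, b, b, b ✓
(B=Q46, D=elm, F=767): 3 rows → A = i, i, i ✓
Two rows agree on {B, D, F} but differ on A, so {B, D, F} -> A does not hold.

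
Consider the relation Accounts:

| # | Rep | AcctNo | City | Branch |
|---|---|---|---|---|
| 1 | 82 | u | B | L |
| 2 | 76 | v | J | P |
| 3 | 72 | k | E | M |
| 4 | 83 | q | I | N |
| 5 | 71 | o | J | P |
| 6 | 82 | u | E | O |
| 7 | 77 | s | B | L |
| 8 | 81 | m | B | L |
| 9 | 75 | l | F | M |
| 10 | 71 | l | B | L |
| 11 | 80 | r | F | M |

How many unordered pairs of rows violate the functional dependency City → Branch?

1

City=B: all 4 rows agree on Branch — 0 pairs.
City=J: all 2 rows agree on Branch — 0 pairs.
City=E: violating pairs (3,6) — 1 pair.
City=F: all 2 rows agree on Branch — 0 pairs.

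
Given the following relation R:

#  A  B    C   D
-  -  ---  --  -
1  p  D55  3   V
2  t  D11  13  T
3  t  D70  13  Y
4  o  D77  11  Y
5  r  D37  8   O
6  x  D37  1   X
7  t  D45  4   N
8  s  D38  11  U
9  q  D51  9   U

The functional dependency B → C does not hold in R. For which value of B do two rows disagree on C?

D37

B=D55: row 1 → C = 3 ✓
B=D11: row 2 → C = 13 ✓
B=D70: row 3 → C = 13 ✓
B=D77: row 4 → C = 11 ✓
B=D37: rows 5, 6 → C takes values {8, 1} — violation
B=D45: row 7 → C = 4 ✓
B=D38: row 8 → C = 11 ✓
B=D51: row 9 → C = 9 ✓
The only B value with inconsistent C is B=D37.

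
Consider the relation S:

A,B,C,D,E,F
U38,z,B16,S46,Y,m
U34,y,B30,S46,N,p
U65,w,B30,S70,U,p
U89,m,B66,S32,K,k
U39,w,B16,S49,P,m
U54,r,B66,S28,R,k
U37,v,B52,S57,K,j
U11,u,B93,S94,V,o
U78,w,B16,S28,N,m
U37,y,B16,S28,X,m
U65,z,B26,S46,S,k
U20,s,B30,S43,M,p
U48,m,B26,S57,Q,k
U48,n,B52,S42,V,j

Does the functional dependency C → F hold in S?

Yes

C=B16: 4 rows → F = m, m, m, m ✓
C=B30: 3 rows → F = p, p, p ✓
C=B66: 2 rows → F = k, k ✓
C=B52: 2 rows → F = j, j ✓
C=B93: 1 row → F = o ✓
C=B26: 2 rows → F = k, k ✓
Every C value is associated with a single F value, so C → F holds.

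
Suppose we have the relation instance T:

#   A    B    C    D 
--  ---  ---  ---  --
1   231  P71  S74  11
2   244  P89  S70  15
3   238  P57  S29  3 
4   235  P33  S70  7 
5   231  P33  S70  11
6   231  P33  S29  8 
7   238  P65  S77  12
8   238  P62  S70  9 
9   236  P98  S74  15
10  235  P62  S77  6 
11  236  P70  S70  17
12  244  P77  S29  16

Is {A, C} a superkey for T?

All 12 rows have distinct {A, C} values, so {A, C} → (all attributes) holds and {A, C} is a superkey.

Yes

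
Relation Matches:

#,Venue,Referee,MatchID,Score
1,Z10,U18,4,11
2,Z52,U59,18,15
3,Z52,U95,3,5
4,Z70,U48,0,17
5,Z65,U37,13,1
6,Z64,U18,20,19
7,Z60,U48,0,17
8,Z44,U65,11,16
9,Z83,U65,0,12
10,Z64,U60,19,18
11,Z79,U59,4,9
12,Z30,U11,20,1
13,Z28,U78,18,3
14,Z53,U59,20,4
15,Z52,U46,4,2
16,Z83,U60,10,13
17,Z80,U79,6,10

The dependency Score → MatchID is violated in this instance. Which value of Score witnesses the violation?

Score=11: row 1 → MatchID = 4 ✓
Score=15: row 2 → MatchID = 18 ✓
Score=5: row 3 → MatchID = 3 ✓
Score=17: rows 4, 7 → MatchID = 0, 0 ✓
Score=1: rows 5, 12 → MatchID takes values {13, 20} — violation
Score=19: row 6 → MatchID = 20 ✓
Score=16: row 8 → MatchID = 11 ✓
Score=12: row 9 → MatchID = 0 ✓
Score=18: row 10 → MatchID = 19 ✓
Score=9: row 11 → MatchID = 4 ✓
Score=3: row 13 → MatchID = 18 ✓
Score=4: row 14 → MatchID = 20 ✓
Score=2: row 15 → MatchID = 4 ✓
Score=13: row 16 → MatchID = 10 ✓
Score=10: row 17 → MatchID = 6 ✓
The only Score value with inconsistent MatchID is Score=1.

1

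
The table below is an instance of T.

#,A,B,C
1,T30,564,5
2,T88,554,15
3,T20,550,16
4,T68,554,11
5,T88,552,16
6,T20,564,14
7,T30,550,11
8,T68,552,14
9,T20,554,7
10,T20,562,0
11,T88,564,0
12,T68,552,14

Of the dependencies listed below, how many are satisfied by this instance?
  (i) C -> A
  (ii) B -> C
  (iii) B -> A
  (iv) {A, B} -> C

1

(i) C -> A: C=16: rows 3, 5 → A takes values {T20, T88} — violation; C=11: rows 4, 7 → A takes values {T68, T30} — violation; C=14: rows 6, 8, 12 → A takes values {T20, T68} — violation; C=0: rows 10, 11 → A takes values {T20, T88} — violation — fails.
(ii) B -> C: B=564: rows 1, 6, 11 → C takes values {5, 14, 0} — violation; B=554: rows 2, 4, 9 → C takes values {15, 11, 7} — violation; B=550: rows 3, 7 → C takes values {16, 11} — violation; B=552: rows 5, 8, 12 → C takes values {16, 14} — violation — fails.
(iii) B -> A: B=564: rows 1, 6, 11 → A takes values {T30, T20, T88} — violation; B=554: rows 2, 4, 9 → A takes values {T88, T68, T20} — violation; B=550: rows 3, 7 → A takes values {T20, T30} — violation; B=552: rows 5, 8, 12 → A takes values {T88, T68} — violation — fails.
(iv) {A, B} -> C: every LHS value maps to a single RHS value — holds.
1 of the 4 dependencies holds.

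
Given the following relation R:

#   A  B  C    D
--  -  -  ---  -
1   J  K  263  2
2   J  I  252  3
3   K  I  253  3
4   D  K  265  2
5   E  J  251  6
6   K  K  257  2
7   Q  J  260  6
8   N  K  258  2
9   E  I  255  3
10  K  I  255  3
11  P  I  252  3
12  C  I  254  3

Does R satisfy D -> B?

Yes

D=2: rows 1, 4, 6, 8 → B = K, K, K, K ✓
D=3: rows 2, 3, 9, 10, 11, 12 → B = I, I, I, I, I, I ✓
D=6: rows 5, 7 → B = J, J ✓
Every D value is associated with a single B value, so D -> B holds.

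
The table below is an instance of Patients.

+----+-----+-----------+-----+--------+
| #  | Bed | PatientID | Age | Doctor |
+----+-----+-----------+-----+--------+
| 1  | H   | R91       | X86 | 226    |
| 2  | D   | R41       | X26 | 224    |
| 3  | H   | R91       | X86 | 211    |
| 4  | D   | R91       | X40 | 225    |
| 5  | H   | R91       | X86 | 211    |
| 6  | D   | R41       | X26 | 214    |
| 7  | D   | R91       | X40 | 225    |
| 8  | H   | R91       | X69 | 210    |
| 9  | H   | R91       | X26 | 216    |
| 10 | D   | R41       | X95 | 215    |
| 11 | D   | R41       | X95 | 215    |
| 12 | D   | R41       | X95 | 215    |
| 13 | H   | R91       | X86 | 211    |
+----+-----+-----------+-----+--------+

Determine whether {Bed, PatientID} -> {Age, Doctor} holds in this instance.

No

(Bed=H, PatientID=R91): rows 1, 3, 5, 8, 9, 13 → {Age,Doctor} takes values {(X86, 226), (X86, 211), (X69, 210), (X26, 216)} — violation
(Bed=D, PatientID=R41): rows 2, 6, 10, 11, 12 → {Age,Doctor} takes values {(X26, 224), (X26, 214), (X95, 215)} — violation
(Bed=D, PatientID=R91): rows 4, 7 → {Age,Doctor} = (X40, 225), (X40, 225) ✓
Two rows agree on {Bed, PatientID} but differ on {Age, Doctor}, so {Bed, PatientID} -> {Age, Doctor} does not hold.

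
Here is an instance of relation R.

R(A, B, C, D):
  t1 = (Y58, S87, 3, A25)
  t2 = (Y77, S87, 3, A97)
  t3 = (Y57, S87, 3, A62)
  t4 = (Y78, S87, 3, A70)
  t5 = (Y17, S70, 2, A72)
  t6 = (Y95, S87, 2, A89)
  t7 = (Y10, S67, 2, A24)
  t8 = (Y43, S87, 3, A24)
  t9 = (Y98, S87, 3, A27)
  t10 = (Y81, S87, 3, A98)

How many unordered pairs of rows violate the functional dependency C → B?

C=3: all 7 rows agree on B — 0 pairs.
C=2: violating pairs (5,6), (5,7), (6,7) — 3 pairs.

3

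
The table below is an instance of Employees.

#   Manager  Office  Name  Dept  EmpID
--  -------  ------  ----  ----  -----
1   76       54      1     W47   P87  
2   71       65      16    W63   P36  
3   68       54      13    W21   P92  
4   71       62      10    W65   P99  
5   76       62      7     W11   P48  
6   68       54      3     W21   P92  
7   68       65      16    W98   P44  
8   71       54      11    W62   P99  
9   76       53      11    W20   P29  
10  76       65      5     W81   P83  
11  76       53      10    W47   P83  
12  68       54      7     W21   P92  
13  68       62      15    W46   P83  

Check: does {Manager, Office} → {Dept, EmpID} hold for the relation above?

(Manager=76, Office=54): row 1 → {Dept,EmpID} = (W47, P87) ✓
(Manager=71, Office=65): row 2 → {Dept,EmpID} = (W63, P36) ✓
(Manager=68, Office=54): rows 3, 6, 12 → {Dept,EmpID} = (W21, P92), (W21, P92), (W21, P92) ✓
(Manager=71, Office=62): row 4 → {Dept,EmpID} = (W65, P99) ✓
(Manager=76, Office=62): row 5 → {Dept,EmpID} = (W11, P48) ✓
(Manager=68, Office=65): row 7 → {Dept,EmpID} = (W98, P44) ✓
(Manager=71, Office=54): row 8 → {Dept,EmpID} = (W62, P99) ✓
(Manager=76, Office=53): rows 9, 11 → {Dept,EmpID} takes values {(W20, P29), (W47, P83)} — violation
(Manager=76, Office=65): row 10 → {Dept,EmpID} = (W81, P83) ✓
(Manager=68, Office=62): row 13 → {Dept,EmpID} = (W46, P83) ✓
Two rows agree on {Manager, Office} but differ on {Dept, EmpID}, so {Manager, Office} → {Dept, EmpID} does not hold.

No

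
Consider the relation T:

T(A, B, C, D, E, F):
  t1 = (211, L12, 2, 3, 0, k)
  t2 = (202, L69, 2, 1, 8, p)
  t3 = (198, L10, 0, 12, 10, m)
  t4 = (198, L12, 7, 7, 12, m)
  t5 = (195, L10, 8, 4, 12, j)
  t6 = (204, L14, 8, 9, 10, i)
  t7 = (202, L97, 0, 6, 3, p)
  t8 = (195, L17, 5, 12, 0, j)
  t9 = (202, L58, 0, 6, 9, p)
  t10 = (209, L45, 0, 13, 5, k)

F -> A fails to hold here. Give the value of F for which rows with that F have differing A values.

F=k: rows 1, 10 → A takes values {211, 209} — violation
F=p: rows 2, 7, 9 → A = 202, 202, 202 ✓
F=m: rows 3, 4 → A = 198, 198 ✓
F=j: rows 5, 8 → A = 195, 195 ✓
F=i: row 6 → A = 204 ✓
The only F value with inconsistent A is F=k.

k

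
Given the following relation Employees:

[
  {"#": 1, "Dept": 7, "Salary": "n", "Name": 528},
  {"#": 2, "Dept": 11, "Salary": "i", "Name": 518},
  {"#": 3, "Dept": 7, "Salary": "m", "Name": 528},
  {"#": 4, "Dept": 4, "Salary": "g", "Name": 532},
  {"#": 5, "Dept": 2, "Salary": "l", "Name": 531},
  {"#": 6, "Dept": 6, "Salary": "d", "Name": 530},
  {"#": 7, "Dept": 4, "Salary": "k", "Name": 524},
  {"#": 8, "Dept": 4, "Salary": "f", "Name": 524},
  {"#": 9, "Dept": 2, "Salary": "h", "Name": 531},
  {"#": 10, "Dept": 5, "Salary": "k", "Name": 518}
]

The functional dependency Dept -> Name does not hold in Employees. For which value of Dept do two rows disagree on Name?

4

Dept=7: rows 1, 3 → Name = 528, 528 ✓
Dept=11: row 2 → Name = 518 ✓
Dept=4: rows 4, 7, 8 → Name takes values {532, 524} — violation
Dept=2: rows 5, 9 → Name = 531, 531 ✓
Dept=6: row 6 → Name = 530 ✓
Dept=5: row 10 → Name = 518 ✓
The only Dept value with inconsistent Name is Dept=4.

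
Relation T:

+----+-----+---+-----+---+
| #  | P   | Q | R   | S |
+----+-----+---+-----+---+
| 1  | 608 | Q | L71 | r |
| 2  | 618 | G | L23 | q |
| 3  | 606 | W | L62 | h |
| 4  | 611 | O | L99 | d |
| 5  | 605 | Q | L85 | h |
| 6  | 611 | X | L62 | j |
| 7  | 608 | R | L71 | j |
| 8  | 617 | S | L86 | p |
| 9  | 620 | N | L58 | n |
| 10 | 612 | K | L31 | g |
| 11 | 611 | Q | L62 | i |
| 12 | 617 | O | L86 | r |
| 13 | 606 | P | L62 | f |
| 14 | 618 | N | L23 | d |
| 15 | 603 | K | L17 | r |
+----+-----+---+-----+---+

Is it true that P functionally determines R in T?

P=608: rows 1, 7 → R = L71, L71 ✓
P=618: rows 2, 14 → R = L23, L23 ✓
P=606: rows 3, 13 → R = L62, L62 ✓
P=611: rows 4, 6, 11 → R takes values {L99, L62} — violation
P=605: row 5 → R = L85 ✓
P=617: rows 8, 12 → R = L86, L86 ✓
P=620: row 9 → R = L58 ✓
P=612: row 10 → R = L31 ✓
P=603: row 15 → R = L17 ✓
Two rows agree on P but differ on R, so P -> R does not hold.

No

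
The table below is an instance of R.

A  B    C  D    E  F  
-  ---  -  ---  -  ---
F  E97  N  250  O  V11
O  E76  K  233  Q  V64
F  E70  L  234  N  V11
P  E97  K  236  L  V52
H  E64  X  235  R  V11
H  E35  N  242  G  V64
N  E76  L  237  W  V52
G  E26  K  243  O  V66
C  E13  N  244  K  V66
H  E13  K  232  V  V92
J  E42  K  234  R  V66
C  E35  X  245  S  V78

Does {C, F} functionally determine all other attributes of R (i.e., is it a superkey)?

Two distinct rows share (C=K, F=V66), so {C, F} does not determine every attribute — not a superkey.

No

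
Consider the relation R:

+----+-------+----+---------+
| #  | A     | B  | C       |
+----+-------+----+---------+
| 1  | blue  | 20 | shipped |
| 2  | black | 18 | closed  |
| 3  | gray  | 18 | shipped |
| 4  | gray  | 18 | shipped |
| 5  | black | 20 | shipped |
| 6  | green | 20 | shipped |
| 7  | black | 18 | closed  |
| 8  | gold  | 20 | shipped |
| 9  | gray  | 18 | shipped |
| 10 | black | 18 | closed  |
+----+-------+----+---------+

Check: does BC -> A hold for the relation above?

No

(B=20, C=shipped): rows 1, 5, 6, 8 → A takes values {blue, black, green, gold} — violation
(B=18, C=closed): rows 2, 7, 10 → A = black, black, black ✓
(B=18, C=shipped): rows 3, 4, 9 → A = gray, gray, gray ✓
Two rows agree on BC but differ on A, so BC -> A does not hold.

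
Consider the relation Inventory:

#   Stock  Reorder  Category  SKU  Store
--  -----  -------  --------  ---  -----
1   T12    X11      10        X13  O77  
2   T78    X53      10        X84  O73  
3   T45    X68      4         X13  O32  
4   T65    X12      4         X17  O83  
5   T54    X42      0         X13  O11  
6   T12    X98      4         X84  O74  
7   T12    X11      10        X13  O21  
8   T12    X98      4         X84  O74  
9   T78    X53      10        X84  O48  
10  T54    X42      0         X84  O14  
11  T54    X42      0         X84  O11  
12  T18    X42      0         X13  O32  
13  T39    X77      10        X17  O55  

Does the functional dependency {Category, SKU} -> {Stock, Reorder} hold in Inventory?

No

(Category=10, SKU=X13): rows 1, 7 → {Stock,Reorder} = (T12, X11), (T12, X11) ✓
(Category=10, SKU=X84): rows 2, 9 → {Stock,Reorder} = (T78, X53), (T78, X53) ✓
(Category=4, SKU=X13): row 3 → {Stock,Reorder} = (T45, X68) ✓
(Category=4, SKU=X17): row 4 → {Stock,Reorder} = (T65, X12) ✓
(Category=0, SKU=X13): rows 5, 12 → {Stock,Reorder} takes values {(T54, X42), (T18, X42)} — violation
(Category=4, SKU=X84): rows 6, 8 → {Stock,Reorder} = (T12, X98), (T12, X98) ✓
(Category=0, SKU=X84): rows 10, 11 → {Stock,Reorder} = (T54, X42), (T54, X42) ✓
(Category=10, SKU=X17): row 13 → {Stock,Reorder} = (T39, X77) ✓
Two rows agree on {Category, SKU} but differ on {Stock, Reorder}, so {Category, SKU} -> {Stock, Reorder} does not hold.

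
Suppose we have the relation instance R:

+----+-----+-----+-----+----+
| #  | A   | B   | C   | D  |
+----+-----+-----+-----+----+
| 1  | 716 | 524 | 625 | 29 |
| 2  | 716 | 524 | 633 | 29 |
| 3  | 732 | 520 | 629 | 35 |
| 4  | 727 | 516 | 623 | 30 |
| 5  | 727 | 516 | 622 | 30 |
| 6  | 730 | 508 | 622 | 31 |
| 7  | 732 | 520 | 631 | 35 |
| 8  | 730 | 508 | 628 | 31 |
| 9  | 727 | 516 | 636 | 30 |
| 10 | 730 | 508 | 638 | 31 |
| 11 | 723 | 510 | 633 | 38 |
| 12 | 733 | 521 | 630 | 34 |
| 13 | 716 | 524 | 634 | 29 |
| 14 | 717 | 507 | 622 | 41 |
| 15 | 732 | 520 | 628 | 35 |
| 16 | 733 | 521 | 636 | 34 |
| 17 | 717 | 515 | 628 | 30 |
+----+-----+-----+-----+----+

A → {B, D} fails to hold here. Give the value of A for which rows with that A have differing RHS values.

717

A=716: rows 1, 2, 13 → {B,D} = (524, 29), (524, 29), (524, 29) ✓
A=732: rows 3, 7, 15 → {B,D} = (520, 35), (520, 35), (520, 35) ✓
A=727: rows 4, 5, 9 → {B,D} = (516, 30), (516, 30), (516, 30) ✓
A=730: rows 6, 8, 10 → {B,D} = (508, 31), (508, 31), (508, 31) ✓
A=723: row 11 → {B,D} = (510, 38) ✓
A=733: rows 12, 16 → {B,D} = (521, 34), (521, 34) ✓
A=717: rows 14, 17 → {B,D} takes values {(507, 41), (515, 30)} — violation
The only A value with inconsistent RHS is A=717.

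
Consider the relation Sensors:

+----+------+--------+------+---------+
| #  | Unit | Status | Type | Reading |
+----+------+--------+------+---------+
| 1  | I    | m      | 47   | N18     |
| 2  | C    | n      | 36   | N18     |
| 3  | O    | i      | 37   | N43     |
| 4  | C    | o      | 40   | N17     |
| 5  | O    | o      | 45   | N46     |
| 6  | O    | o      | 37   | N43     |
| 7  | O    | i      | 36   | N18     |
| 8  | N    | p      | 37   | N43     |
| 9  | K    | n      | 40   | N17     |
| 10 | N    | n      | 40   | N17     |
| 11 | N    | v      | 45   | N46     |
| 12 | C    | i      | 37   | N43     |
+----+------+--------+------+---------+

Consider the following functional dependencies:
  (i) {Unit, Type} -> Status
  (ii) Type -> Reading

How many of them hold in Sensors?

(i) {Unit, Type} -> Status: (Unit=O, Type=37): rows 3, 6 → Status takes values {i, o} — violation — fails.
(ii) Type -> Reading: every LHS value maps to a single RHS value — holds.
1 of the 2 dependencies holds.

1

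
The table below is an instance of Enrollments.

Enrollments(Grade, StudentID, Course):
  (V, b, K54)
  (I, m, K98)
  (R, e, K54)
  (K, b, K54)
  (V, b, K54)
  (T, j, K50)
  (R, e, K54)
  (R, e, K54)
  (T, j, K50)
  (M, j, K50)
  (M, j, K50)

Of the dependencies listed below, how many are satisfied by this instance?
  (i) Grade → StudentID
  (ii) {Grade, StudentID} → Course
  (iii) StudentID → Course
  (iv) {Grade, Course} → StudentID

4

(i) Grade → StudentID: every LHS value maps to a single RHS value — holds.
(ii) {Grade, StudentID} → Course: every LHS value maps to a single RHS value — holds.
(iii) StudentID → Course: every LHS value maps to a single RHS value — holds.
(iv) {Grade, Course} → StudentID: every LHS value maps to a single RHS value — holds.
4 of the 4 dependencies hold.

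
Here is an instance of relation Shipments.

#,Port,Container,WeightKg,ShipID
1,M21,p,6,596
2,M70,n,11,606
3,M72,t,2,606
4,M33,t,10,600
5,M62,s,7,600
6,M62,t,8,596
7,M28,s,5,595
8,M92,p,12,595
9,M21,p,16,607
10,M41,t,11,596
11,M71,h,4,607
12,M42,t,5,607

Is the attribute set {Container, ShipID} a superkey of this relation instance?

No

Rows 6 and 10 have the same {Container, ShipID} value (Container=t, ShipID=596) but are distinct tuples, so {Container, ShipID} does not determine every attribute — not a superkey.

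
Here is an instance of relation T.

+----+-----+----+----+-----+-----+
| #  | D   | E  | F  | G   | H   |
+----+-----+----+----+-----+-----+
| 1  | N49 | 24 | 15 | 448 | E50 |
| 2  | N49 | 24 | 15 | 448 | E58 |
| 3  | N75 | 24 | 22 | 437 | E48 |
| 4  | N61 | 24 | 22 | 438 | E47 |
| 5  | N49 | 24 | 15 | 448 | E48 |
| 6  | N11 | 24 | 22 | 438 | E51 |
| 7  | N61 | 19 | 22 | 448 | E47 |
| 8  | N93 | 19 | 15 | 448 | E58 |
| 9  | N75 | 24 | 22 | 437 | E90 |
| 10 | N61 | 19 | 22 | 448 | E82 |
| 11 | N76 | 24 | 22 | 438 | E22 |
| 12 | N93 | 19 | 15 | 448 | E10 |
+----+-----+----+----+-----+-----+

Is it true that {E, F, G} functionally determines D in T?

No

(E=24, F=15, G=448): rows 1, 2, 5 → D = N49, N49, N49 ✓
(E=24, F=22, G=437): rows 3, 9 → D = N75, N75 ✓
(E=24, F=22, G=438): rows 4, 6, 11 → D takes values {N61, N11, N76} — violation
(E=19, F=22, G=448): rows 7, 10 → D = N61, N61 ✓
(E=19, F=15, G=448): rows 8, 12 → D = N93, N93 ✓
Two rows agree on {E, F, G} but differ on D, so {E, F, G} -> D does not hold.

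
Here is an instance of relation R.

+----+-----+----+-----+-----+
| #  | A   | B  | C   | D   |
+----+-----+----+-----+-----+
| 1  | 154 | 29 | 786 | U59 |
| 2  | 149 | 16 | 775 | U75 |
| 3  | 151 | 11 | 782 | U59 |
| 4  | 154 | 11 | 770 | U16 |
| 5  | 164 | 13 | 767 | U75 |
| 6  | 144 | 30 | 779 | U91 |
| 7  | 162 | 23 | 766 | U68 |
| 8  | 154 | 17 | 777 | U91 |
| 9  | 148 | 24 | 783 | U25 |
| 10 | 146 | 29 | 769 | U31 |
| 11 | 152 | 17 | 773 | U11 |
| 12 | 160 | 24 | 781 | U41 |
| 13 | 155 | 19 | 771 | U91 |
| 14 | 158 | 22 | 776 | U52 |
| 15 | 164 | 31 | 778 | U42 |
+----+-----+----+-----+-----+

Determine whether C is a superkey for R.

Yes

All 15 rows have distinct C values, so C → (all attributes) holds and C is a superkey.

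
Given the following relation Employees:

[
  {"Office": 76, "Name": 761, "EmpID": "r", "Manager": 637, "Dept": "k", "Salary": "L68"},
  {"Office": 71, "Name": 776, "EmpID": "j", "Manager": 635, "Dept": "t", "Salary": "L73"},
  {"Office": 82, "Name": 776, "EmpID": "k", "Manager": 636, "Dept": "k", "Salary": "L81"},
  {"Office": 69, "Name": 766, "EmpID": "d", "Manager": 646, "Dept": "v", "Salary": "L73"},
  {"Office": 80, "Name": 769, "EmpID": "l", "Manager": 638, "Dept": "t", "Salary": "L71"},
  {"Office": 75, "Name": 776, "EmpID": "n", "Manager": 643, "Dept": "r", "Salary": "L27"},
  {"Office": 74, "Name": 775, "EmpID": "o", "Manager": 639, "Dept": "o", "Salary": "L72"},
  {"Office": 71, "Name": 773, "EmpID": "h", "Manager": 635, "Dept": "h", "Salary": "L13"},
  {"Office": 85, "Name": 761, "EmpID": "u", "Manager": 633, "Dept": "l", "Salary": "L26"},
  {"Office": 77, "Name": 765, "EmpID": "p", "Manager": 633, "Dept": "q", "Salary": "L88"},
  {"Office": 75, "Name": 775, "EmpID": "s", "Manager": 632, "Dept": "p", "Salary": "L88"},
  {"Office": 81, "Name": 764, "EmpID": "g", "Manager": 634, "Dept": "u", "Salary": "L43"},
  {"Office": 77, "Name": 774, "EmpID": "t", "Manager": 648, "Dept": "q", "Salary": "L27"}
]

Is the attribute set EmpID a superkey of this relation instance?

All 13 rows have distinct EmpID values, so EmpID → (all attributes) holds and EmpID is a superkey.

Yes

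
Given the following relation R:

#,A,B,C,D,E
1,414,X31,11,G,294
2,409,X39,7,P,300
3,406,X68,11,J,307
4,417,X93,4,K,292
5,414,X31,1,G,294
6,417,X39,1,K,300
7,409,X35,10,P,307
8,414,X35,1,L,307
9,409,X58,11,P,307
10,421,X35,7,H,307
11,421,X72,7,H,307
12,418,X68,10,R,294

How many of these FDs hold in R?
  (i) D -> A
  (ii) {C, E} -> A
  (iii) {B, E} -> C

1

(i) D -> A: every LHS value maps to a single RHS value — holds.
(ii) {C, E} -> A: (C=11, E=307): rows 3, 9 → A takes values {406, 409} — violation — fails.
(iii) {B, E} -> C: (B=X31, E=294): rows 1, 5 → C takes values {11, 1} — violation; (B=X39, E=300): rows 2, 6 → C takes values {7, 1} — violation; (B=X35, E=307): rows 7, 8, 10 → C takes values {10, 1, 7} — violation — fails.
1 of the 3 dependencies holds.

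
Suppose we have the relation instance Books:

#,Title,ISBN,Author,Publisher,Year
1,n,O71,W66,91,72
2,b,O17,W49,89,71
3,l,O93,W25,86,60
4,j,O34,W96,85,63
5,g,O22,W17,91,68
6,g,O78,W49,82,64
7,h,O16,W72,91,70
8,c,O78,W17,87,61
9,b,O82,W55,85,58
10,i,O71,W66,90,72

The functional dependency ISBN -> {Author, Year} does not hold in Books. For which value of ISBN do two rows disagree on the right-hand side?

ISBN=O71: rows 1, 10 → {Author,Year} = (W66, 72), (W66, 72) ✓
ISBN=O17: row 2 → {Author,Year} = (W49, 71) ✓
ISBN=O93: row 3 → {Author,Year} = (W25, 60) ✓
ISBN=O34: row 4 → {Author,Year} = (W96, 63) ✓
ISBN=O22: row 5 → {Author,Year} = (W17, 68) ✓
ISBN=O78: rows 6, 8 → {Author,Year} takes values {(W49, 64), (W17, 61)} — violation
ISBN=O16: row 7 → {Author,Year} = (W72, 70) ✓
ISBN=O82: row 9 → {Author,Year} = (W55, 58) ✓
The only ISBN value with inconsistent RHS is ISBN=O78.

O78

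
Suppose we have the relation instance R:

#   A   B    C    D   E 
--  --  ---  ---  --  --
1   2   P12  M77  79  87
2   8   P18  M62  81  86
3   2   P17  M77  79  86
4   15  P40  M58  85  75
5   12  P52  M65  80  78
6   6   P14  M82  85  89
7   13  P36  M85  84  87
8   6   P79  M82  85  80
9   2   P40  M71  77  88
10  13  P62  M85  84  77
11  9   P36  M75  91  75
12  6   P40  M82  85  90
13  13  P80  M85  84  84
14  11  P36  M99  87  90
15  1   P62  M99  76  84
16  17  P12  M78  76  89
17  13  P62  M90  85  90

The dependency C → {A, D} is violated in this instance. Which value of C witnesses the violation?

C=M77: rows 1, 3 → {A,D} = (2, 79), (2, 79) ✓
C=M62: row 2 → {A,D} = (8, 81) ✓
C=M58: row 4 → {A,D} = (15, 85) ✓
C=M65: row 5 → {A,D} = (12, 80) ✓
C=M82: rows 6, 8, 12 → {A,D} = (6, 85), (6, 85), (6, 85) ✓
C=M85: rows 7, 10, 13 → {A,D} = (13, 84), (13, 84), (13, 84) ✓
C=M71: row 9 → {A,D} = (2, 77) ✓
C=M75: row 11 → {A,D} = (9, 91) ✓
C=M99: rows 14, 15 → {A,D} takes values {(11, 87), (1, 76)} — violation
C=M78: row 16 → {A,D} = (17, 76) ✓
C=M90: row 17 → {A,D} = (13, 85) ✓
The only C value with inconsistent RHS is C=M99.

M99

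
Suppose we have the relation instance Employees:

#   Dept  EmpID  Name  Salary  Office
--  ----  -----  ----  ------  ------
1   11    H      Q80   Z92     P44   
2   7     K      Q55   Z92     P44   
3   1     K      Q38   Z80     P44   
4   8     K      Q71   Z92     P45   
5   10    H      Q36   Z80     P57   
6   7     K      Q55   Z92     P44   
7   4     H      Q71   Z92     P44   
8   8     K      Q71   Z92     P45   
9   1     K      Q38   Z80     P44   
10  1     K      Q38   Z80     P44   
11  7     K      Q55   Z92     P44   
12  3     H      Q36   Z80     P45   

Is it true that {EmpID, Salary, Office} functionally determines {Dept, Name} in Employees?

(EmpID=H, Salary=Z92, Office=P44): rows 1, 7 → {Dept,Name} takes values {(11, Q80), (4, Q71)} — violation
(EmpID=K, Salary=Z92, Office=P44): rows 2, 6, 11 → {Dept,Name} = (7, Q55), (7, Q55), (7, Q55) ✓
(EmpID=K, Salary=Z80, Office=P44): rows 3, 9, 10 → {Dept,Name} = (1, Q38), (1, Q38), (1, Q38) ✓
(EmpID=K, Salary=Z92, Office=P45): rows 4, 8 → {Dept,Name} = (8, Q71), (8, Q71) ✓
(EmpID=H, Salary=Z80, Office=P57): row 5 → {Dept,Name} = (10, Q36) ✓
(EmpID=H, Salary=Z80, Office=P45): row 12 → {Dept,Name} = (3, Q36) ✓
Two rows agree on {EmpID, Salary, Office} but differ on {Dept, Name}, so {EmpID, Salary, Office} -> {Dept, Name} does not hold.

No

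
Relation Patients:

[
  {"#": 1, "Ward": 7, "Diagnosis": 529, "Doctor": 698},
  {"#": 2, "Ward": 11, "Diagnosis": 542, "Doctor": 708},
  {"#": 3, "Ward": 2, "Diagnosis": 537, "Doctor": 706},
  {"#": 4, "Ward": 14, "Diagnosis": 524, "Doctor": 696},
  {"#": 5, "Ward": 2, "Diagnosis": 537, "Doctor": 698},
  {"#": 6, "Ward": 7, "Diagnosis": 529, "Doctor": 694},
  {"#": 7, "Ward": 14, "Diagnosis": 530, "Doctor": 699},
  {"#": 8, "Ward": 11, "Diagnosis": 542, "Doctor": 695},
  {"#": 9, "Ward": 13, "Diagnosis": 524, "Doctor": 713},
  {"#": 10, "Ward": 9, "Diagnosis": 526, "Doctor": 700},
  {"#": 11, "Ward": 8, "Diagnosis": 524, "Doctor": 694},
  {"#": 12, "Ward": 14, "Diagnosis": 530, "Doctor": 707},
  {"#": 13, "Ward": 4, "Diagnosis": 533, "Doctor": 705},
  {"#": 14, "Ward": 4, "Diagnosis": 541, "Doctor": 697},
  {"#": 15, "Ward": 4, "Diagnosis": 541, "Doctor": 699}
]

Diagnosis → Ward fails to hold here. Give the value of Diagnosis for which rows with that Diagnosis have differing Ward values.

524

Diagnosis=529: rows 1, 6 → Ward = 7, 7 ✓
Diagnosis=542: rows 2, 8 → Ward = 11, 11 ✓
Diagnosis=537: rows 3, 5 → Ward = 2, 2 ✓
Diagnosis=524: rows 4, 9, 11 → Ward takes values {14, 13, 8} — violation
Diagnosis=530: rows 7, 12 → Ward = 14, 14 ✓
Diagnosis=526: row 10 → Ward = 9 ✓
Diagnosis=533: row 13 → Ward = 4 ✓
Diagnosis=541: rows 14, 15 → Ward = 4, 4 ✓
The only Diagnosis value with inconsistent Ward is Diagnosis=524.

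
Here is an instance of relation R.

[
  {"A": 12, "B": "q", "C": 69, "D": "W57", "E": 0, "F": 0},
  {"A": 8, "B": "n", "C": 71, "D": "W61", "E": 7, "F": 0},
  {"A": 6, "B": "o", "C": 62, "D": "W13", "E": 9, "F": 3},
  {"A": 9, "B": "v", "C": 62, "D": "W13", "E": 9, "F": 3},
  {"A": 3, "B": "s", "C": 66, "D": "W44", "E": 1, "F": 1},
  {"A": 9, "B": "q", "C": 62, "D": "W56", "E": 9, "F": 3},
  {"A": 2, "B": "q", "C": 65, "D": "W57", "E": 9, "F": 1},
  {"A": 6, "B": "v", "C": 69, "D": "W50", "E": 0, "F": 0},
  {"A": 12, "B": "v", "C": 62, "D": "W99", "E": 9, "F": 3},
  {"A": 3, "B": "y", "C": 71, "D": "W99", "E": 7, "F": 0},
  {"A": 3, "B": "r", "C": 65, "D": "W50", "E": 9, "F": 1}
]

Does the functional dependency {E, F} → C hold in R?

Yes

(E=0, F=0): 2 rows → C = 69, 69 ✓
(E=7, F=0): 2 rows → C = 71, 71 ✓
(E=9, F=3): 4 rows → C = 62, 62, 62, 62 ✓
(E=1, F=1): 1 row → C = 66 ✓
(E=9, F=1): 2 rows → C = 65, 65 ✓
Every {E, F} value is associated with a single C value, so {E, F} → C holds.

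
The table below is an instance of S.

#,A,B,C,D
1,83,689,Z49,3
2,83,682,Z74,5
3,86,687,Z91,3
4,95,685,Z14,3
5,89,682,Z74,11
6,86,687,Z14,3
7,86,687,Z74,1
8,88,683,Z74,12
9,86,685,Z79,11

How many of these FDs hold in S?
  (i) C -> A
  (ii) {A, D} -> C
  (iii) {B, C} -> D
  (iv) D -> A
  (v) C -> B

0

(i) C -> A: C=Z74: rows 2, 5, 7, 8 → A takes values {83, 89, 86, 88} — violation; C=Z14: rows 4, 6 → A takes values {95, 86} — violation — fails.
(ii) {A, D} -> C: (A=86, D=3): rows 3, 6 → C takes values {Z91, Z14} — violation — fails.
(iii) {B, C} -> D: (B=682, C=Z74): rows 2, 5 → D takes values {5, 11} — violation — fails.
(iv) D -> A: D=3: rows 1, 3, 4, 6 → A takes values {83, 86, 95} — violation; D=11: rows 5, 9 → A takes values {89, 86} — violation — fails.
(v) C -> B: C=Z74: rows 2, 5, 7, 8 → B takes values {682, 687, 683} — violation; C=Z14: rows 4, 6 → B takes values {685, 687} — violation — fails.
None of the 5 dependencies hold.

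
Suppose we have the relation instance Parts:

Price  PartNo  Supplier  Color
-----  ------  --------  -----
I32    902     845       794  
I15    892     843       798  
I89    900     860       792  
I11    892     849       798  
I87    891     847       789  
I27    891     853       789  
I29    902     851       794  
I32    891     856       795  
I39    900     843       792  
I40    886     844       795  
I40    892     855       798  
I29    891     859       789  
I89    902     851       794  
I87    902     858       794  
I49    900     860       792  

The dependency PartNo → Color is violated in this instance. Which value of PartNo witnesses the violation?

PartNo=902: 4 rows → Color = 794, 794, 794, 794 ✓
PartNo=892: 3 rows → Color = 798, 798, 798 ✓
PartNo=900: 3 rows → Color = 792, 792, 792 ✓
PartNo=891: 4 rows → Color takes values {789, 795} — violation
PartNo=886: 1 row → Color = 795 ✓
The only PartNo value with inconsistent Color is PartNo=891.

891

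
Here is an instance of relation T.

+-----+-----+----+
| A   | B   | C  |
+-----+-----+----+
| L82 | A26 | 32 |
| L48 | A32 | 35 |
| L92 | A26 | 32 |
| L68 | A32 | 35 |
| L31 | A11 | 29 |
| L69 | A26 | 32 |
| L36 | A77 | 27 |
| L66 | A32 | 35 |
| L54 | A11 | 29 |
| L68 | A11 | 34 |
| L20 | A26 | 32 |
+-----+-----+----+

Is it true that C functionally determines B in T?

Yes

C=32: 4 rows → B = A26, A26, A26, A26 ✓
C=35: 3 rows → B = A32, A32, A32 ✓
C=29: 2 rows → B = A11, A11 ✓
C=27: 1 row → B = A77 ✓
C=34: 1 row → B = A11 ✓
Every C value is associated with a single B value, so C -> B holds.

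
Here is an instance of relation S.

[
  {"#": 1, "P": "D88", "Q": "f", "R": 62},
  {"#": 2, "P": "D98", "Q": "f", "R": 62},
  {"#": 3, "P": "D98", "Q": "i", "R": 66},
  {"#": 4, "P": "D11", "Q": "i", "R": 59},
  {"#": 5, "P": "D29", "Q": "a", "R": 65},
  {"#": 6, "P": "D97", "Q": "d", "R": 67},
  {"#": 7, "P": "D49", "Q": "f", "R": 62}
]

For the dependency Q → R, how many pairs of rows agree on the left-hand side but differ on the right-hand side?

Q=f: all 3 rows agree on R — 0 pairs.
Q=i: violating pairs (3,4) — 1 pair.

1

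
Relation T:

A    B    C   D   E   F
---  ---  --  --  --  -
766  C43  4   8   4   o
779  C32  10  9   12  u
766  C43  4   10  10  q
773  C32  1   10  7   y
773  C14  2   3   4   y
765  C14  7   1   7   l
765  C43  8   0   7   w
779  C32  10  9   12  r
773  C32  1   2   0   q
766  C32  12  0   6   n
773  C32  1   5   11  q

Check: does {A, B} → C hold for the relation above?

Yes

(A=766, B=C43): 2 rows → C = 4, 4 ✓
(A=779, B=C32): 2 rows → C = 10, 10 ✓
(A=773, B=C32): 3 rows → C = 1, 1, 1 ✓
(A=773, B=C14): 1 row → C = 2 ✓
(A=765, B=C14): 1 row → C = 7 ✓
(A=765, B=C43): 1 row → C = 8 ✓
(A=766, B=C32): 1 row → C = 12 ✓
Every {A, B} value is associated with a single C value, so {A, B} → C holds.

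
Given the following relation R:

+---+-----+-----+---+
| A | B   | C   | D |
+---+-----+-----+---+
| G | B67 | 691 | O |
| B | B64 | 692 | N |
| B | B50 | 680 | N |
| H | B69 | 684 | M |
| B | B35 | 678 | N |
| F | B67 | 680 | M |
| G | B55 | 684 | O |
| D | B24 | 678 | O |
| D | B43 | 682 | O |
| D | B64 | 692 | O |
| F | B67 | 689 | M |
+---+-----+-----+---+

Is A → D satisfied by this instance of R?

Yes

A=G: 2 rows → D = O, O ✓
A=B: 3 rows → D = N, N, N ✓
A=H: 1 row → D = M ✓
A=F: 2 rows → D = M, M ✓
A=D: 3 rows → D = O, O, O ✓
Every A value is associated with a single D value, so A → D holds.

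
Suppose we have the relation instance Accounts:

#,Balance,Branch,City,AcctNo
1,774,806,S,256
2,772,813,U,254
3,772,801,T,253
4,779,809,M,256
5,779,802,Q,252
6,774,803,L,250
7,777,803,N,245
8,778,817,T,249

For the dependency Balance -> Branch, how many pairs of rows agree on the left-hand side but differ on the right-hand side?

Balance=774: violating pairs (1,6) — 1 pair.
Balance=772: violating pairs (2,3) — 1 pair.
Balance=779: violating pairs (4,5) — 1 pair.

3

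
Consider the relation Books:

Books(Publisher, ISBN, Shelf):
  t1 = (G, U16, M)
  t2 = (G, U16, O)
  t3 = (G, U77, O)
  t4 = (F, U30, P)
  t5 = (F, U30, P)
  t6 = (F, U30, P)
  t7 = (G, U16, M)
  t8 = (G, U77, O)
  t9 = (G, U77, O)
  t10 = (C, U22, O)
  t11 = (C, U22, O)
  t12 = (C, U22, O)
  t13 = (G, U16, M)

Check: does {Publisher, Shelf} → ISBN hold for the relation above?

No

(Publisher=G, Shelf=M): rows 1, 7, 13 → ISBN = U16, U16, U16 ✓
(Publisher=G, Shelf=O): rows 2, 3, 8, 9 → ISBN takes values {U16, U77} — violation
(Publisher=F, Shelf=P): rows 4, 5, 6 → ISBN = U30, U30, U30 ✓
(Publisher=C, Shelf=O): rows 10, 11, 12 → ISBN = U22, U22, U22 ✓
Two rows agree on {Publisher, Shelf} but differ on ISBN, so {Publisher, Shelf} → ISBN does not hold.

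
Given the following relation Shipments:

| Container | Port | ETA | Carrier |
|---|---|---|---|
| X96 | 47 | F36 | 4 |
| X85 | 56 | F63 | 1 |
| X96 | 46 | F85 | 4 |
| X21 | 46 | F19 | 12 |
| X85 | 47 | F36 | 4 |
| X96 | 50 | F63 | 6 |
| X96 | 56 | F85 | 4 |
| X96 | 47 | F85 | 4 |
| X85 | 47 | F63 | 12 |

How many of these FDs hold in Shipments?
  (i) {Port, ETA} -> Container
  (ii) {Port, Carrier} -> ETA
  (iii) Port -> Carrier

(i) {Port, ETA} -> Container: (Port=47, ETA=F36): 2 rows → Container takes values {X96, X85} — violation — fails.
(ii) {Port, Carrier} -> ETA: (Port=47, Carrier=4): 3 rows → ETA takes values {F36, F85} — violation — fails.
(iii) Port -> Carrier: Port=47: 4 rows → Carrier takes values {4, 12} — violation; Port=56: 2 rows → Carrier takes values {1, 4} — violation; Port=46: 2 rows → Carrier takes values {4, 12} — violation — fails.
None of the 3 dependencies hold.

0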